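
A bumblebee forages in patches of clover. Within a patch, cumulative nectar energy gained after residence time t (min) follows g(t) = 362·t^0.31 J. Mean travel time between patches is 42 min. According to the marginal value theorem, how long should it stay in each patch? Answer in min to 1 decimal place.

By the marginal value theorem, leave when the instantaneous gain rate g'(t) equals the habitat-wide average g(t)/(T + t).
g'(t) = 0.31·362·t^-0.69. Setting 0.31·362·t^-0.69 = 362·t^0.31/(42+t) gives 0.31(42+t) = t, so 0.69·t = 0.31×42.
t* = 0.31×42/0.69 = 18.87 min.

18.9 min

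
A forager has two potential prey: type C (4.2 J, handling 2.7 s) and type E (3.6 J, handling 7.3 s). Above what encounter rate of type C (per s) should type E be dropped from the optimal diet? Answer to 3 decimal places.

0.172 per s

The zero-one rule: include type E iff E₂/h₂ > λE₁/(1+λh₁). Equality gives the switch point.
λE₁h₂ = E₂ + λE₂h₁ ⇒ λ = E₂/(E₁h₂ − E₂h₁) = 3.6/(30.66 − 9.72) = 0.1719 per s.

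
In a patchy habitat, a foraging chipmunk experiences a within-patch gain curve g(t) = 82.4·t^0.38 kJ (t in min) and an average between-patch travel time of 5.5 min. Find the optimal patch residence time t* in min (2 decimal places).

3.37 min

Optimal t* satisfies g'(t*) = g(t*)/(T + t*).
g'(t) = 0.38·82.4·t^-0.62. Setting 0.38·82.4·t^-0.62 = 82.4·t^0.38/(5.5+t) gives 0.38(5.5+t) = t, so 0.62·t = 0.38×5.5.
t* = 0.38×5.5/0.62 = 3.371 min.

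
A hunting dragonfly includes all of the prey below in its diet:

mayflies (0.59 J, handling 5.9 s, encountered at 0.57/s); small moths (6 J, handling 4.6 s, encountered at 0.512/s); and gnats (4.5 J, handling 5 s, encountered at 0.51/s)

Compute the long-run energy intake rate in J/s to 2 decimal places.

0.62 J/s

R = Σλ_iE_i / (1 + Σλ_ih_i)
Numerator: 0.57×0.59 + 0.512×6 + 0.51×4.5 = 5.703
Denominator: 1 + 0.57×5.9 + 0.512×4.6 + 0.51×5 = 9.268
R = 5.703/9.268 = 0.6154 J/s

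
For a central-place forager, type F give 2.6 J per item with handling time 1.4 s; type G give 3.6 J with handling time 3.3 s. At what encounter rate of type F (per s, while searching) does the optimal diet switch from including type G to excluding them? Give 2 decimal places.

1.02 per s

At the threshold, the rate on type F alone equals the profitability of type G: λ·2.6/(1 + λ·1.4) = 3.6/3.3 = 1.091.
Rearranging, λ(2.6 − 1.091×1.4) = 1.091, so λ = 1.091/1.073 = 1.017 per s.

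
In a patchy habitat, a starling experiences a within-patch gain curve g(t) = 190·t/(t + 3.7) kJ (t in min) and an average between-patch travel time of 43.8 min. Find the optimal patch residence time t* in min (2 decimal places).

12.73 min

Optimal t* satisfies g'(t*) = g(t*)/(T + t*).
g'(t) = 190·3.7/(t + 3.7)². Setting 190·3.7/(t+3.7)² = 190t/[(t+3.7)(43.8+t)] gives 3.7(43.8+t) = t(t+3.7), so t² = 3.7×43.8 = 162.1.
t* = √162.1 = 12.73 min.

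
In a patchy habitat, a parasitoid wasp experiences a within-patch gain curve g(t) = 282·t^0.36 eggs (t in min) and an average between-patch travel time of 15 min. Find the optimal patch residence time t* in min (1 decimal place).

Optimal t* satisfies g'(t*) = g(t*)/(T + t*).
g'(t) = 0.36·282·t^-0.64. Setting 0.36·282·t^-0.64 = 282·t^0.36/(15+t) gives 0.36(15+t) = t, so 0.64·t = 0.36×15.
t* = 0.36×15/0.64 = 8.437 min.

8.4 min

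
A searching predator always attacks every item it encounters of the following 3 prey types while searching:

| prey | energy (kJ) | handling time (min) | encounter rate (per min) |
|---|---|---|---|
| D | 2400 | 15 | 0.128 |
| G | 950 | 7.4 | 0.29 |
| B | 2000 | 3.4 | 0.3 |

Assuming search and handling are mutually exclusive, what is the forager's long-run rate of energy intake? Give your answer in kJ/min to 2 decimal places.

194.33 kJ/min

R = Σλ_iE_i / (1 + Σλ_ih_i)
Numerator: 0.128×2400 + 0.29×950 + 0.3×2000 = 1183
Denominator: 1 + 0.128×15 + 0.29×7.4 + 0.3×3.4 = 6.086
R = 1183/6.086 = 194.3 kJ/min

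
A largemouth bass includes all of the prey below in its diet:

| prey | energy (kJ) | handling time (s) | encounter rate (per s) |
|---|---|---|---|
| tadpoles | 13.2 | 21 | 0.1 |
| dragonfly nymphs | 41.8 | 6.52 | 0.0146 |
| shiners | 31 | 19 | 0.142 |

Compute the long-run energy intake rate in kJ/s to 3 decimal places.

R = Σλ_iE_i / (1 + Σλ_ih_i)
Numerator: 0.1×13.2 + 0.0146×41.8 + 0.142×31 = 6.332
Denominator: 1 + 0.1×21 + 0.0146×6.52 + 0.142×19 = 5.893
R = 6.332/5.893 = 1.075 kJ/s

1.075 kJ/s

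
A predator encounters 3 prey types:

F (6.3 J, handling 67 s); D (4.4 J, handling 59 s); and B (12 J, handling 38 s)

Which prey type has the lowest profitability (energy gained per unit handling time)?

D

Profitability E/h (J/s): F = 6.3/67 = 0.094, D = 4.4/59 = 0.0746, B = 12/38 = 0.316.
Ranked: B > F > D.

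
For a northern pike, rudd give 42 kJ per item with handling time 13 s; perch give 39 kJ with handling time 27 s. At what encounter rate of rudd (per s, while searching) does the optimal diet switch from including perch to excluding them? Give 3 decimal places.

At the threshold, the rate on rudd alone equals the profitability of perch: λ·42/(1 + λ·13) = 39/27 = 1.444.
Rearranging, λ(42 − 1.444×13) = 1.444, so λ = 1.444/23.22 = 0.0622 per s.

0.062 per s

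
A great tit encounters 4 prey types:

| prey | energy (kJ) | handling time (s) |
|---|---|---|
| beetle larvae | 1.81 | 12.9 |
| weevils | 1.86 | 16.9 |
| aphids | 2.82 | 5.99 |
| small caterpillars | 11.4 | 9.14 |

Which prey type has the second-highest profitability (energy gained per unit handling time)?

aphids

Profitability E/h (kJ/s): beetle larvae = 1.81/12.9 = 0.14, weevils = 1.86/16.9 = 0.11, aphids = 2.82/5.99 = 0.471, small caterpillars = 11.4/9.14 = 1.25.
Ranked: small caterpillars > aphids > beetle larvae > weevils.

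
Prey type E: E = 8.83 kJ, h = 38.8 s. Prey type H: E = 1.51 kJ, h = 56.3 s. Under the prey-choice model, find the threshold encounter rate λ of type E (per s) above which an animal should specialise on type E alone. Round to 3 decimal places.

Drop type H once their profitability E₂/h₂ falls below the rate achievable on type E alone: E₂/h₂ = λE₁/(1 + λh₁).
Solve for λ: λE₁h₂ = E₂(1 + λh₁) → λ(E₁h₂ − E₂h₁) = E₂ → λ = E₂/(E₁h₂ − E₂h₁).
λ = 1.51/(8.83×56.3 − 1.51×38.8) = 1.51/438.5 = 0.003443 per s.

0.003 per s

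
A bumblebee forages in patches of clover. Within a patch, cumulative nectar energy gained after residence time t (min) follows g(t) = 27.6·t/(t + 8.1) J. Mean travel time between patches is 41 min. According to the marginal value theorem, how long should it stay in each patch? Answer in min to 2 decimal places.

18.22 min

By the marginal value theorem, leave when the instantaneous gain rate g'(t) equals the habitat-wide average g(t)/(T + t).
g'(t) = 27.6·8.1/(t + 8.1)². Setting 27.6·8.1/(t+8.1)² = 27.6t/[(t+8.1)(41+t)] gives 8.1(41+t) = t(t+8.1), so t² = 8.1×41 = 332.1.
t* = √332.1 = 18.22 min.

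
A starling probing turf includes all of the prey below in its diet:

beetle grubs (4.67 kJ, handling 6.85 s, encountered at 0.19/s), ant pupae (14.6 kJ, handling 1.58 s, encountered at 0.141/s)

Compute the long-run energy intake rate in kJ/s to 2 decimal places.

R = Σλ_iE_i / (1 + Σλ_ih_i)
Numerator: 0.19×4.67 + 0.141×14.6 = 2.946
Denominator: 1 + 0.19×6.85 + 0.141×1.58 = 2.524
R = 2.946/2.524 = 1.167 kJ/s

1.17 kJ/s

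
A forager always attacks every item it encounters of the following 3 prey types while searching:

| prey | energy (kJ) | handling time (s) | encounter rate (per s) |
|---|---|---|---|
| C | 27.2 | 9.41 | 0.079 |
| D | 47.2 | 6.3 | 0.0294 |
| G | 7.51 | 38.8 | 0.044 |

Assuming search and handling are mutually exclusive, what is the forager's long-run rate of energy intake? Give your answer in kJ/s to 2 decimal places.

R = (0.079×27.2 + 0.0294×47.2 + 0.044×7.51) / (1 + 0.079×9.41 + 0.0294×6.3 + 0.044×38.8) = 3.867/3.636 = 1.064 kJ/s.

1.06 kJ/s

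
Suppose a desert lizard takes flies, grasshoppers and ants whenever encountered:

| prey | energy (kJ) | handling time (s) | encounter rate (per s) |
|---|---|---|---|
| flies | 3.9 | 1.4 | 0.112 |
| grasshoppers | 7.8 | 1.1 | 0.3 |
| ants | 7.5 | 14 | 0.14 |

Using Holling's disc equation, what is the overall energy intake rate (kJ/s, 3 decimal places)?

Energy encountered per unit search time: 0.112×3.9 + 0.3×7.8 + 0.14×7.5 = 3.827 kJ/s.
Handling time per unit search time: 0.112×1.4 + 0.3×1.1 + 0.14×14 = 2.447.
Rate = 3.827/(1 + 2.447) = 1.11 kJ/s.

1.110 kJ/s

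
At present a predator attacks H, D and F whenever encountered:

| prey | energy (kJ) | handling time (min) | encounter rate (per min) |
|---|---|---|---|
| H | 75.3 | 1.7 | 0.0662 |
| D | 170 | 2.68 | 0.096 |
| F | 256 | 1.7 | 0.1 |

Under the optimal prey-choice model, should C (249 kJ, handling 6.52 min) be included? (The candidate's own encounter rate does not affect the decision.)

Yes

Current rate: (0.0662×75.3 + 0.096×170 + 0.1×256)/(1 + 0.0662×1.7 + 0.096×2.68 + 0.1×1.7) = 30.46 kJ/min.
Profitability of C: 249/6.52 = 38.19 kJ/min.
38.19 > 30.46, so adding C raises the average — include it.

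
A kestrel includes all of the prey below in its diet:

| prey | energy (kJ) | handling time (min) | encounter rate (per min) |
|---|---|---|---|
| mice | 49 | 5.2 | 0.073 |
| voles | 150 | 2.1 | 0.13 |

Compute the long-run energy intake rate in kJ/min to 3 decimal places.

13.964 kJ/min

R = Σλ_iE_i / (1 + Σλ_ih_i)
Numerator: 0.073×49 + 0.13×150 = 23.08
Denominator: 1 + 0.073×5.2 + 0.13×2.1 = 1.653
R = 23.08/1.653 = 13.96 kJ/min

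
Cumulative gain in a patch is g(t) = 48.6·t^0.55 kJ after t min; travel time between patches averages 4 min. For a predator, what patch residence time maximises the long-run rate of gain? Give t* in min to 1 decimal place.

Optimal t* satisfies g'(t*) = g(t*)/(T + t*).
g'(t) = 0.55·48.6·t^-0.45. Setting 0.55·48.6·t^-0.45 = 48.6·t^0.55/(4+t) gives 0.55(4+t) = t, so 0.45·t = 0.55×4.
t* = 0.55×4/0.45 = 4.889 min.

4.9 min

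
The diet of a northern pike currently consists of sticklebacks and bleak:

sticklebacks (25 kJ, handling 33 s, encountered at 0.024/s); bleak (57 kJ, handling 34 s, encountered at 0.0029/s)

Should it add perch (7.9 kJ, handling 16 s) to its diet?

Intake rate on the current diet: R = (0.024×25 + 0.0029×57) / (1 + 0.024×33 + 0.0029×34) = 0.7653/1.891 = 0.4048 kJ/s.
perch: E/h = 7.9/16 = 0.4938 kJ/s.
0.4938 > 0.4048, so adding perch raises the average — include it.

Yes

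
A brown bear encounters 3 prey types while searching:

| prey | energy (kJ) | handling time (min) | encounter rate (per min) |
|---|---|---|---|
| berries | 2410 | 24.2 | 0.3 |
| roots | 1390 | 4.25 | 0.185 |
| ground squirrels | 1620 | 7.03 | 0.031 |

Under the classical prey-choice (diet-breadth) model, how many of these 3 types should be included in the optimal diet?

E/h in descending order: roots 327, ground squirrels 230, berries 99.6 kJ/min. The optimal diet is the largest prefix of this list for which every included type satisfies E_i/h_i > R on the types above it.
Rate on top 1: 144. ground squirrels: 230 > 144 → include.
Rate on top 2: 153.4. berries: 99.6 < 153.4 → exclude; stop.
Optimal diet: roots, ground squirrels — 2 of 3 types.

2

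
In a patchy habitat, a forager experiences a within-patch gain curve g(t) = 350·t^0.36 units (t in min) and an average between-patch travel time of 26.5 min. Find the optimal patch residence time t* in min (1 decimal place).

Maximise g(t)/(T+t): set derivative to zero → g'(t)(T+t) = g(t).
g'(t) = 0.36·350·t^-0.64. Setting 0.36·350·t^-0.64 = 350·t^0.36/(26.5+t) gives 0.36(26.5+t) = t, so 0.64·t = 0.36×26.5.
t* = 0.36×26.5/0.64 = 14.91 min.

14.9 min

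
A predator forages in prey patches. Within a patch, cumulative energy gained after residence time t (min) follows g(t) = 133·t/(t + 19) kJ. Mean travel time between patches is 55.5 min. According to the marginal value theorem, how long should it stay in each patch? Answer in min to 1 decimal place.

By the marginal value theorem, leave when the instantaneous gain rate g'(t) equals the habitat-wide average g(t)/(T + t).
g'(t) = 133·19/(t + 19)². Setting 133·19/(t+19)² = 133t/[(t+19)(55.5+t)] gives 19(55.5+t) = t(t+19), so t² = 19×55.5 = 1054.
t* = √1054 = 32.47 min.

32.5 min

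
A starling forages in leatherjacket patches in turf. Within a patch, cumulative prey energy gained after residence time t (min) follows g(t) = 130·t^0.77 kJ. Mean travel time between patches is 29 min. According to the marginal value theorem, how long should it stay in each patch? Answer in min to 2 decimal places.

97.09 min

Optimal t* satisfies g'(t*) = g(t*)/(T + t*).
g'(t) = 0.77·130·t^-0.23. Setting 0.77·130·t^-0.23 = 130·t^0.77/(29+t) gives 0.77(29+t) = t, so 0.23·t = 0.77×29.
t* = 0.77×29/0.23 = 97.09 min.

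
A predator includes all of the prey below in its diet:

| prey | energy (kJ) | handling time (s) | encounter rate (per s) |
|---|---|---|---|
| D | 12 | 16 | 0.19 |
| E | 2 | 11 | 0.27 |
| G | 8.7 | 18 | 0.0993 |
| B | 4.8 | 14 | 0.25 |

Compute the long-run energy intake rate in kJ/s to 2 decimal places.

0.40 kJ/s

Energy encountered per unit search time: 0.19×12 + 0.27×2 + 0.0993×8.7 + 0.25×4.8 = 4.884 kJ/s.
Handling time per unit search time: 0.19×16 + 0.27×11 + 0.0993×18 + 0.25×14 = 11.3.
Rate = 4.884/(1 + 11.3) = 0.3971 kJ/s.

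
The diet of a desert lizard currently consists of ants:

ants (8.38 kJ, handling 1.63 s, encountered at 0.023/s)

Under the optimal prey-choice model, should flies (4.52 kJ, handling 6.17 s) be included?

On ants alone, R = ΣλE/(1+Σλh) = 0.1927/1.037 = 0.1858 kJ/s.
flies: E/h = 4.52/6.17 = 0.7326 kJ/s.
Since 0.7326 > R, including flies increases the long-run rate.

Yes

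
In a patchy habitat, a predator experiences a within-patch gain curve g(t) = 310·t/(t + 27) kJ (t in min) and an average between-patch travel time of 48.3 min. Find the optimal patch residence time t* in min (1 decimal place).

By the marginal value theorem, leave when the instantaneous gain rate g'(t) equals the habitat-wide average g(t)/(T + t).
g'(t) = 310·27/(t + 27)². Setting 310·27/(t+27)² = 310t/[(t+27)(48.3+t)] gives 27(48.3+t) = t(t+27), so t² = 27×48.3 = 1304.
t* = √1304 = 36.11 min.

36.1 min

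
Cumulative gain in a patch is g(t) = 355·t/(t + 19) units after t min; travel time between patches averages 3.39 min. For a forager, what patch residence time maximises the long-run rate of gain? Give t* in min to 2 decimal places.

By the marginal value theorem, leave when the instantaneous gain rate g'(t) equals the habitat-wide average g(t)/(T + t).
g'(t) = 355·19/(t + 19)². Setting 355·19/(t+19)² = 355t/[(t+19)(3.39+t)] gives 19(3.39+t) = t(t+19), so t² = 19×3.39 = 64.41.
t* = √64.41 = 8.026 min.

8.03 min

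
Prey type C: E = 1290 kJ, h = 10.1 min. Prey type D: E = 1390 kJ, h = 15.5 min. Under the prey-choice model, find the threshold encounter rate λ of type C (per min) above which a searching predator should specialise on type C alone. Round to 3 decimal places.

0.233 per min

At the threshold, the rate on type C alone equals the profitability of type D: λ·1290/(1 + λ·10.1) = 1390/15.5 = 89.68.
Rearranging, λ(1290 − 89.68×10.1) = 89.68, so λ = 89.68/384.3 = 0.2334 per min.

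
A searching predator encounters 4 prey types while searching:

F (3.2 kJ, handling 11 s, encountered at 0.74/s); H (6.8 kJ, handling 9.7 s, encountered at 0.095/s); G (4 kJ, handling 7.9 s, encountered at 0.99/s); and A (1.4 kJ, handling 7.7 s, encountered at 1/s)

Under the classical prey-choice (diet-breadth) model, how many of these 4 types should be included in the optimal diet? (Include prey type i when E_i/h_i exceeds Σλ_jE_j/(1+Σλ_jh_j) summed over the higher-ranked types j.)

2

E/h in descending order: H 0.701, G 0.506, F 0.291, A 0.182 kJ/s. The optimal diet is the largest prefix of this list for which every included type satisfies E_i/h_i > R on the types above it.
Rate on top 1: 0.3362. G: 0.506 > 0.3362 → include.
Rate on top 2: 0.4728. F: 0.291 < 0.4728 → exclude; stop.
Optimal diet: H, G — 2 of 4 types.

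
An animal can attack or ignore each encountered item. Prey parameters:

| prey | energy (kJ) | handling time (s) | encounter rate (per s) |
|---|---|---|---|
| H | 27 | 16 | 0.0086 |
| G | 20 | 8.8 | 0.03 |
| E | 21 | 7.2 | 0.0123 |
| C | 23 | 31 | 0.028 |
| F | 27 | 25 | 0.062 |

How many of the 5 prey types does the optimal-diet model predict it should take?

E/h in descending order: E 2.92, G 2.27, H 1.69, F 1.08, C 0.742 kJ/s. The optimal diet is the largest prefix of this list for which every included type satisfies E_i/h_i > R on the types above it.
Rate on top 1: 0.2373. G: 2.27 > 0.2373 → include.
Rate on top 2: 0.6346. H: 1.69 > 0.6346 → include.
Rate on top 3: 0.7318. F: 1.08 > 0.7318 → include.
Rate on top 4: 0.9093. C: 0.742 < 0.9093 → exclude; stop.
Optimal diet: E, G, H, F — 4 of 5 types.

4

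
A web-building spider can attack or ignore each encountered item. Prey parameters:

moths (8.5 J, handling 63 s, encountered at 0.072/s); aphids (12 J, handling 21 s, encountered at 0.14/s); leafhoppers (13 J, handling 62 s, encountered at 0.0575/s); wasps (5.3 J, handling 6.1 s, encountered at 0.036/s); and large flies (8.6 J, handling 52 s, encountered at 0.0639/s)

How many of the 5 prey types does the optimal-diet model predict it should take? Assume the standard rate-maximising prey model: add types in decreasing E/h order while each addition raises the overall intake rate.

2

Profitabilities (E/h, J/s): wasps 0.869, aphids 0.571, leafhoppers 0.21, large flies 0.165, moths 0.135. Add prey in this order while the next type's profitability exceeds the intake rate on those already taken.
Rate on top 1: 0.1564. aphids: 0.571 > 0.1564 → include.
Rate on top 2: 0.4498. leafhoppers: 0.21 < 0.4498 → exclude; stop.
Optimal diet: wasps, aphids — 2 of 5 types.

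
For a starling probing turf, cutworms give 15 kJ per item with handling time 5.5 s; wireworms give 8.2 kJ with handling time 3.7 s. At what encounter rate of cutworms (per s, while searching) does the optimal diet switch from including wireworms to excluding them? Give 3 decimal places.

0.788 per s

The zero-one rule: include wireworms iff E₂/h₂ > λE₁/(1+λh₁). Equality gives the switch point.
λE₁h₂ = E₂ + λE₂h₁ ⇒ λ = E₂/(E₁h₂ − E₂h₁) = 8.2/(55.5 − 45.1) = 0.7885 per s.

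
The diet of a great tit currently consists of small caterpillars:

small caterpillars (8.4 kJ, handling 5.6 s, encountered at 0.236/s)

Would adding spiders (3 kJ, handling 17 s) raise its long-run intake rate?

No

Intake rate on the current diet: R = (0.236×8.4) / (1 + 0.236×5.6) = 1.982/2.322 = 0.8539 kJ/s.
spiders: E/h = 3/17 = 0.1765 kJ/s.
Since 0.1765 < R, time spent handling spiders is better spent searching.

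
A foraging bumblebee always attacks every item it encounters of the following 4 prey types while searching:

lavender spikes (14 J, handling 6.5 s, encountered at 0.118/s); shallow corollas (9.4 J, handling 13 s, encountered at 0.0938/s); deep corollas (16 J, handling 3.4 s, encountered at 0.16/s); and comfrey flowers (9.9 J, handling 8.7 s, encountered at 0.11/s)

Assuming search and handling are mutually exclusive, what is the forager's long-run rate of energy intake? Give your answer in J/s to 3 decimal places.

1.378 J/s

R = (0.118×14 + 0.0938×9.4 + 0.16×16 + 0.11×9.9) / (1 + 0.118×6.5 + 0.0938×13 + 0.16×3.4 + 0.11×8.7) = 6.183/4.487 = 1.378 J/s.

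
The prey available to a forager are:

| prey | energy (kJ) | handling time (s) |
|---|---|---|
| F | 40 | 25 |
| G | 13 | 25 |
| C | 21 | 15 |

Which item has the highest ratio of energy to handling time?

F

In descending order of E/h:
F: 40/25 = 1.6 kJ/s
C: 21/15 = 1.4 kJ/s
G: 13/25 = 0.52 kJ/s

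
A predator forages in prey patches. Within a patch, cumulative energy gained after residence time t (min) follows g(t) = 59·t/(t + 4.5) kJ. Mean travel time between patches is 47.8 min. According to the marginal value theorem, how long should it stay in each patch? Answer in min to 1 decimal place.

Maximise g(t)/(T+t): set derivative to zero → g'(t)(T+t) = g(t).
g'(t) = 59·4.5/(t + 4.5)². Setting 59·4.5/(t+4.5)² = 59t/[(t+4.5)(47.8+t)] gives 4.5(47.8+t) = t(t+4.5), so t² = 4.5×47.8 = 215.1.
t* = √215.1 = 14.67 min.

14.7 min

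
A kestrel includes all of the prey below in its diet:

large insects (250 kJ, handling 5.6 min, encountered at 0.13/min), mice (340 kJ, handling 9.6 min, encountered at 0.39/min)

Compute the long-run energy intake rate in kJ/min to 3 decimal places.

30.172 kJ/min

R = Σλ_iE_i / (1 + Σλ_ih_i)
Numerator: 0.13×250 + 0.39×340 = 165.1
Denominator: 1 + 0.13×5.6 + 0.39×9.6 = 5.472
R = 165.1/5.472 = 30.17 kJ/min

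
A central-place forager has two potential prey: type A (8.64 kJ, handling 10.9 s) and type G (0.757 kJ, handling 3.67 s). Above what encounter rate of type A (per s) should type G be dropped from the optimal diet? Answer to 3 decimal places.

Drop type G once their profitability E₂/h₂ falls below the rate achievable on type A alone: E₂/h₂ = λE₁/(1 + λh₁).
Solve for λ: λE₁h₂ = E₂(1 + λh₁) → λ(E₁h₂ − E₂h₁) = E₂ → λ = E₂/(E₁h₂ − E₂h₁).
λ = 0.757/(8.64×3.67 − 0.757×10.9) = 0.757/23.46 = 0.03227 per s.

0.032 per s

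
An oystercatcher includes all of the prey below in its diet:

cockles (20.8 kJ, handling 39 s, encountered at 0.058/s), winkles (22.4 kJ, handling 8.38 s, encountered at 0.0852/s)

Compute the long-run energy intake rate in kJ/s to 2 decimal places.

R = (0.058×20.8 + 0.0852×22.4) / (1 + 0.058×39 + 0.0852×8.38) = 3.115/3.976 = 0.7834 kJ/s.

0.78 kJ/s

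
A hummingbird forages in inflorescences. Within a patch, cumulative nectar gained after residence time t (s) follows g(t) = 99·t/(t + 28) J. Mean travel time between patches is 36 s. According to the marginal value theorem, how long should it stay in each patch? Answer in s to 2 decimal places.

31.75 s

Optimal t* satisfies g'(t*) = g(t*)/(T + t*).
g'(t) = 99·28/(t + 28)². Setting 99·28/(t+28)² = 99t/[(t+28)(36+t)] gives 28(36+t) = t(t+28), so t² = 28×36 = 1008.
t* = √1008 = 31.75 s.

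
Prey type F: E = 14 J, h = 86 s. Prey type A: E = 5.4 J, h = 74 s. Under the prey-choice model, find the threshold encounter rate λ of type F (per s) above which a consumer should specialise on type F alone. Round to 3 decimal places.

The zero-one rule: include type A iff E₂/h₂ > λE₁/(1+λh₁). Equality gives the switch point.
λE₁h₂ = E₂ + λE₂h₁ ⇒ λ = E₂/(E₁h₂ − E₂h₁) = 5.4/(1036 − 464.4) = 0.009447 per s.

0.009 per s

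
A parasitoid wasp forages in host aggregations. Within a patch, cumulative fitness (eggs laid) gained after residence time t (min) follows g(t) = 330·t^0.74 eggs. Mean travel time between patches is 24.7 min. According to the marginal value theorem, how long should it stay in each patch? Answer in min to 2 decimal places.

70.30 min

Maximise g(t)/(T+t): set derivative to zero → g'(t)(T+t) = g(t).
g'(t) = 0.74·330·t^-0.26. Setting 0.74·330·t^-0.26 = 330·t^0.74/(24.7+t) gives 0.74(24.7+t) = t, so 0.26·t = 0.74×24.7.
t* = 0.74×24.7/0.26 = 70.3 min.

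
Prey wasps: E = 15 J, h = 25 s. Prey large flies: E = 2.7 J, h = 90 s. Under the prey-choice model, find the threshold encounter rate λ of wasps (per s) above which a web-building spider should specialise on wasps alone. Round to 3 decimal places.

Drop large flies once their profitability E₂/h₂ falls below the rate achievable on wasps alone: E₂/h₂ = λE₁/(1 + λh₁).
Solve for λ: λE₁h₂ = E₂(1 + λh₁) → λ(E₁h₂ − E₂h₁) = E₂ → λ = E₂/(E₁h₂ − E₂h₁).
λ = 2.7/(15×90 − 2.7×25) = 2.7/1282 = 0.002105 per s.

0.002 per s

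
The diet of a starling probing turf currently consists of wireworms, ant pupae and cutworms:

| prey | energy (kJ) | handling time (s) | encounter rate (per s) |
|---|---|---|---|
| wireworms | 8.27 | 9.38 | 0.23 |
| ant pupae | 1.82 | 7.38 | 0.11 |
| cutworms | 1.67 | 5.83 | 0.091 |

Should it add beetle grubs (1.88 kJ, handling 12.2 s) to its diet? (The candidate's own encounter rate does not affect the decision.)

No

On wireworms, ant pupae and cutworms alone, R = ΣλE/(1+Σλh) = 2.254/4.5 = 0.501 kJ/s.
beetle grubs: E/h = 1.88/12.2 = 0.1541 kJ/s.
0.1541 < 0.501, so adding beetle grubs would lower the average — exclude it.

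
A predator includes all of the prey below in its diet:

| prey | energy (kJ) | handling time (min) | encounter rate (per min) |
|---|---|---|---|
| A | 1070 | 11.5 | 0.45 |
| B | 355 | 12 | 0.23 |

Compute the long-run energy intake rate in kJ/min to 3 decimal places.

Energy encountered per unit search time: 0.45×1070 + 0.23×355 = 563.1 kJ/min.
Handling time per unit search time: 0.45×11.5 + 0.23×12 = 7.935.
Rate = 563.1/(1 + 7.935) = 63.03 kJ/min.

63.027 kJ/min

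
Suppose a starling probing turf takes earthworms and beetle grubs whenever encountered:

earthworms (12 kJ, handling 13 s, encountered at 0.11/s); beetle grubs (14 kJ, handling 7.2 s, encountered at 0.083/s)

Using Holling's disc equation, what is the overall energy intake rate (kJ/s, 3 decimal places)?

0.820 kJ/s

R = (0.11×12 + 0.083×14) / (1 + 0.11×13 + 0.083×7.2) = 2.482/3.028 = 0.8198 kJ/s.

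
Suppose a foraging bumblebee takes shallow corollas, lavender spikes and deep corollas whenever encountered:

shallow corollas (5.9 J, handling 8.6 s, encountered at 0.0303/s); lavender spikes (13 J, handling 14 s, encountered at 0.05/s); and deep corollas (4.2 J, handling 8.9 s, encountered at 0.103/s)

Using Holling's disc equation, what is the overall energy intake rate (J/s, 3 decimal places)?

R = (0.0303×5.9 + 0.05×13 + 0.103×4.2) / (1 + 0.0303×8.6 + 0.05×14 + 0.103×8.9) = 1.261/2.877 = 0.4384 J/s.

0.438 J/s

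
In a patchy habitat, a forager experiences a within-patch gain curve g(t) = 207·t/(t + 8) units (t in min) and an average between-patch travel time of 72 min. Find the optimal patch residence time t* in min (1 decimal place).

Optimal t* satisfies g'(t*) = g(t*)/(T + t*).
g'(t) = 207·8/(t + 8)². Setting 207·8/(t+8)² = 207t/[(t+8)(72+t)] gives 8(72+t) = t(t+8), so t² = 8×72 = 576.
t* = √576 = 24 min.

24.0 min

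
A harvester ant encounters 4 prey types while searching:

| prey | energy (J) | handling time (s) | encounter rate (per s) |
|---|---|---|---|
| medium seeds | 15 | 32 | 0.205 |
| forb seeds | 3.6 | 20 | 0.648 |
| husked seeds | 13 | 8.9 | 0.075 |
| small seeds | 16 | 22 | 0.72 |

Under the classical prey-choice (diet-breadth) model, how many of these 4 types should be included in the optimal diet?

Profitabilities (E/h, J/s): husked seeds 1.46, small seeds 0.727, medium seeds 0.469, forb seeds 0.18. Add prey in this order while the next type's profitability exceeds the intake rate on those already taken.
Rate on top 1: 0.5847. small seeds: 0.727 > 0.5847 → include.
Rate on top 2: 0.7137. medium seeds: 0.469 < 0.7137 → exclude; stop.
Optimal diet: husked seeds, small seeds — 2 of 4 types.

2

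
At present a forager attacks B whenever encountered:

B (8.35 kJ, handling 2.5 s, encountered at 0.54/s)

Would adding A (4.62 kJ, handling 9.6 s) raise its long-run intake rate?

On B alone, R = ΣλE/(1+Σλh) = 4.509/2.35 = 1.919 kJ/s.
A: E/h = 4.62/9.6 = 0.4813 kJ/s.
Since 0.4813 < R, time spent handling A is better spent searching.

No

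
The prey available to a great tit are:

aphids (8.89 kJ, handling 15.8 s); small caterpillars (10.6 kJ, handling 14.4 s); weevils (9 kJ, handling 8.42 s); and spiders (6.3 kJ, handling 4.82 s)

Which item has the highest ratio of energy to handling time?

Profitability E/h (kJ/s): aphids = 8.89/15.8 = 0.563, small caterpillars = 10.6/14.4 = 0.736, weevils = 9/8.42 = 1.07, spiders = 6.3/4.82 = 1.31.
Ranked: spiders > weevils > small caterpillars > aphids.

spiders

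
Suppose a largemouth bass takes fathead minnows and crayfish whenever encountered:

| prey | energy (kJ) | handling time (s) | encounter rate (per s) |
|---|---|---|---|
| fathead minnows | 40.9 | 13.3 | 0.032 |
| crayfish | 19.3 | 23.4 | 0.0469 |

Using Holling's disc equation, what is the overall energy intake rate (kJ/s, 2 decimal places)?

0.88 kJ/s

Energy encountered per unit search time: 0.032×40.9 + 0.0469×19.3 = 2.214 kJ/s.
Handling time per unit search time: 0.032×13.3 + 0.0469×23.4 = 1.523.
Rate = 2.214/(1 + 1.523) = 0.8775 kJ/s.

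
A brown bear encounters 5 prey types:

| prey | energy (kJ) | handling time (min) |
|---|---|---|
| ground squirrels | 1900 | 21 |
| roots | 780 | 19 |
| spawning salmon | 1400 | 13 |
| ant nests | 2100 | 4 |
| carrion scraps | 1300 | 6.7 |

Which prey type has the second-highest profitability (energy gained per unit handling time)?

Profitability E/h (kJ/min): ground squirrels = 1900/21 = 90.5, roots = 780/19 = 41.1, spawning salmon = 1400/13 = 108, ant nests = 2100/4 = 525, carrion scraps = 1300/6.7 = 194.
Ranked: ant nests > carrion scraps > spawning salmon > ground squirrels > roots.

carrion scraps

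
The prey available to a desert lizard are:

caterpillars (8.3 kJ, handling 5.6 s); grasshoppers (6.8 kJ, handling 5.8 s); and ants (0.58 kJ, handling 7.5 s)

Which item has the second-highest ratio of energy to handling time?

Profitability E/h (kJ/s): caterpillars = 8.3/5.6 = 1.48, grasshoppers = 6.8/5.8 = 1.17, ants = 0.58/7.5 = 0.0773.
Ranked: caterpillars > grasshoppers > ants.

grasshoppers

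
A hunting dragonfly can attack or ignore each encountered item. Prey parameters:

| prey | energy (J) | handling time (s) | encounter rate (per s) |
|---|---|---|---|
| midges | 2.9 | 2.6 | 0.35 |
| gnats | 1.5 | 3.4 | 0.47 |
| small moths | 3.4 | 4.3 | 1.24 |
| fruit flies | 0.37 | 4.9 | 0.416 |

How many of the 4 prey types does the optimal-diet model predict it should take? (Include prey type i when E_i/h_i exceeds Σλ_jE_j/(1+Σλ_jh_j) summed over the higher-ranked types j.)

E/h in descending order: midges 1.12, small moths 0.791, gnats 0.441, fruit flies 0.0755 J/s. The optimal diet is the largest prefix of this list for which every included type satisfies E_i/h_i > R on the types above it.
Rate on top 1: 0.5314. small moths: 0.791 > 0.5314 → include.
Rate on top 2: 0.7223. gnats: 0.441 < 0.7223 → exclude; stop.
Optimal diet: midges, small moths — 2 of 4 types.

2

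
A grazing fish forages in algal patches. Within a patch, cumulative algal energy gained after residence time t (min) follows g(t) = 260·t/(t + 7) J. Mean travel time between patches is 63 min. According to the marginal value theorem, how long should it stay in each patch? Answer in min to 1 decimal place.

By the marginal value theorem, leave when the instantaneous gain rate g'(t) equals the habitat-wide average g(t)/(T + t).
g'(t) = 260·7/(t + 7)². Setting 260·7/(t+7)² = 260t/[(t+7)(63+t)] gives 7(63+t) = t(t+7), so t² = 7×63 = 441.
t* = √441 = 21 min.

21.0 min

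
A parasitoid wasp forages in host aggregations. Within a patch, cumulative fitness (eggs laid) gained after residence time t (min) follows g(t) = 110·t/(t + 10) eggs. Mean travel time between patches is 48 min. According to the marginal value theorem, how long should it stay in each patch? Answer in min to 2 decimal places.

Optimal t* satisfies g'(t*) = g(t*)/(T + t*).
g'(t) = 110·10/(t + 10)². Setting 110·10/(t+10)² = 110t/[(t+10)(48+t)] gives 10(48+t) = t(t+10), so t² = 10×48 = 480.
t* = √480 = 21.91 min.

21.91 min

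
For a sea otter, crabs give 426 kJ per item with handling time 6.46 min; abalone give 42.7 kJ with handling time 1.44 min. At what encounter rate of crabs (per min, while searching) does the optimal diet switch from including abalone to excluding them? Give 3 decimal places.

0.126 per min

At the threshold, the rate on crabs alone equals the profitability of abalone: λ·426/(1 + λ·6.46) = 42.7/1.44 = 29.65.
Rearranging, λ(426 − 29.65×6.46) = 29.65, so λ = 29.65/234.4 = 0.1265 per min.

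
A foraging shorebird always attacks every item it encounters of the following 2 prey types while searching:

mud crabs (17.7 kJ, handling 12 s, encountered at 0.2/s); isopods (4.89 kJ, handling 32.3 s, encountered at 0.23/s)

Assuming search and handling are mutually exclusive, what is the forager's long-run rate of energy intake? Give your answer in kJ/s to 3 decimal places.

R = (0.2×17.7 + 0.23×4.89) / (1 + 0.2×12 + 0.23×32.3) = 4.665/10.83 = 0.4308 kJ/s.

0.431 kJ/s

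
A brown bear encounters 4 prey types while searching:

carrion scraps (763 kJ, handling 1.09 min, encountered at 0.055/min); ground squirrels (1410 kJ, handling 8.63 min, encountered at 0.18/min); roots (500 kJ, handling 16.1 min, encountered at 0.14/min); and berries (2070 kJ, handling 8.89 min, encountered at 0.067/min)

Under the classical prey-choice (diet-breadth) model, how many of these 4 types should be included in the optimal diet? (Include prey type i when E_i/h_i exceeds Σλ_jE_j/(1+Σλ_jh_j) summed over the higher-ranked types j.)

3

E/h in descending order: carrion scraps 700, berries 233, ground squirrels 163, roots 31.1 kJ/min. The optimal diet is the largest prefix of this list for which every included type satisfies E_i/h_i > R on the types above it.
Rate on top 1: 39.59. berries: 233 > 39.59 → include.
Rate on top 2: 109.1. ground squirrels: 163 > 109.1 → include.
Rate on top 3: 135.4. roots: 31.1 < 135.4 → exclude; stop.
Optimal diet: carrion scraps, berries, ground squirrels — 3 of 4 types.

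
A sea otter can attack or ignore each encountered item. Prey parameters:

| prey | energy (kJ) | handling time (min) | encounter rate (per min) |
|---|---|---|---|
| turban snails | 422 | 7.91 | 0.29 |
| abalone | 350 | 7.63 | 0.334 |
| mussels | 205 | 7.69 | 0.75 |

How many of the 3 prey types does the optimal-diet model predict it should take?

E/h in descending order: turban snails 53.4, abalone 45.9, mussels 26.7 kJ/min. The optimal diet is the largest prefix of this list for which every included type satisfies E_i/h_i > R on the types above it.
Rate on top 1: 37.15. abalone: 45.9 > 37.15 → include.
Rate on top 2: 40.96. mussels: 26.7 < 40.96 → exclude; stop.
Optimal diet: turban snails, abalone — 2 of 3 types.

2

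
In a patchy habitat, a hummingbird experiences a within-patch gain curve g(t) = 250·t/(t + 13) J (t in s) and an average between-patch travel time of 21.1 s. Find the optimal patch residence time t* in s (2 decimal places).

16.56 s

Maximise g(t)/(T+t): set derivative to zero → g'(t)(T+t) = g(t).
g'(t) = 250·13/(t + 13)². Setting 250·13/(t+13)² = 250t/[(t+13)(21.1+t)] gives 13(21.1+t) = t(t+13), so t² = 13×21.1 = 274.3.
t* = √274.3 = 16.56 s.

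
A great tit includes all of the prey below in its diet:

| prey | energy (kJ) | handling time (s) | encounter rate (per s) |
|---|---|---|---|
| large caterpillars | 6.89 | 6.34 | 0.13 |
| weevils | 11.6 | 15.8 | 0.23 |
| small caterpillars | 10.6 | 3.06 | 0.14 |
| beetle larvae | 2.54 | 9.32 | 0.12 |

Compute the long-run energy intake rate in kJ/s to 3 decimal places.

0.764 kJ/s

R = Σλ_iE_i / (1 + Σλ_ih_i)
Numerator: 0.13×6.89 + 0.23×11.6 + 0.14×10.6 + 0.12×2.54 = 5.353
Denominator: 1 + 0.13×6.34 + 0.23×15.8 + 0.14×3.06 + 0.12×9.32 = 7.005
R = 5.353/7.005 = 0.7641 kJ/s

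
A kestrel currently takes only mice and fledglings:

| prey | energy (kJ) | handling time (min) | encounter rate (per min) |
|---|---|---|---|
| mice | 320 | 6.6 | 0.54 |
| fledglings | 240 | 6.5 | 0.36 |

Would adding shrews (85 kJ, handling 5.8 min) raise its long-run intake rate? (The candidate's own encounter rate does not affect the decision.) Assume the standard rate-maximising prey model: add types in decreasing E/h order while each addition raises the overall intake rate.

On mice and fledglings alone, R = ΣλE/(1+Σλh) = 259.2/6.904 = 37.54 kJ/min.
Profitability of shrews: 85/5.8 = 14.66 kJ/min.
14.66 < 37.54, so adding shrews would lower the average — exclude it.

No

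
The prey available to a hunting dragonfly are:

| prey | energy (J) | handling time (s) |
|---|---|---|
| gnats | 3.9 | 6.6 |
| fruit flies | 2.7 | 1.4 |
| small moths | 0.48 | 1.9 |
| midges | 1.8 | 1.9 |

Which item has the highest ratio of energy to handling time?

Profitability E/h (J/s): gnats = 3.9/6.6 = 0.591, fruit flies = 2.7/1.4 = 1.93, small moths = 0.48/1.9 = 0.253, midges = 1.8/1.9 = 0.947.
Ranked: fruit flies > midges > gnats > small moths.

fruit flies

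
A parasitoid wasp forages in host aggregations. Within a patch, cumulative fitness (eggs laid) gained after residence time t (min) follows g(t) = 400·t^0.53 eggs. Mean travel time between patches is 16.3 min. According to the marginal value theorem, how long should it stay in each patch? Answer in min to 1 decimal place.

18.4 min

By the marginal value theorem, leave when the instantaneous gain rate g'(t) equals the habitat-wide average g(t)/(T + t).
g'(t) = 0.53·400·t^-0.47. Setting 0.53·400·t^-0.47 = 400·t^0.53/(16.3+t) gives 0.53(16.3+t) = t, so 0.47·t = 0.53×16.3.
t* = 0.53×16.3/0.47 = 18.38 min.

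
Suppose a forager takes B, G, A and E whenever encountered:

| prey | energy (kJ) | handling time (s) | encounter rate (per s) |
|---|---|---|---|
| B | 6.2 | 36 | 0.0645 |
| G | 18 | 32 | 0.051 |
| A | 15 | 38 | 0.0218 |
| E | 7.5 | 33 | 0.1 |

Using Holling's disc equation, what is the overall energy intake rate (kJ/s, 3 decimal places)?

R = (0.0645×6.2 + 0.051×18 + 0.0218×15 + 0.1×7.5) / (1 + 0.0645×36 + 0.051×32 + 0.0218×38 + 0.1×33) = 2.395/9.082 = 0.2637 kJ/s.

0.264 kJ/s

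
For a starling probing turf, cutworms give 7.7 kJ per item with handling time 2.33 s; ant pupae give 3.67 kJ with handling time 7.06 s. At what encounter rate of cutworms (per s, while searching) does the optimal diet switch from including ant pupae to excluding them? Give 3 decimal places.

0.080 per s

The zero-one rule: include ant pupae iff E₂/h₂ > λE₁/(1+λh₁). Equality gives the switch point.
λE₁h₂ = E₂ + λE₂h₁ ⇒ λ = E₂/(E₁h₂ − E₂h₁) = 3.67/(54.36 − 8.551) = 0.08011 per s.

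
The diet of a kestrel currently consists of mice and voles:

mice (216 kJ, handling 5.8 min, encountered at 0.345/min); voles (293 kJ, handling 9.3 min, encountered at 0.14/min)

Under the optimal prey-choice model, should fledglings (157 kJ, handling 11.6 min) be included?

Intake rate on the current diet: R = (0.345×216 + 0.14×293) / (1 + 0.345×5.8 + 0.14×9.3) = 115.5/4.303 = 26.85 kJ/min.
fledglings: E/h = 157/11.6 = 13.53 kJ/min.
13.53 < 26.85, so adding fledglings would lower the average — exclude it.

No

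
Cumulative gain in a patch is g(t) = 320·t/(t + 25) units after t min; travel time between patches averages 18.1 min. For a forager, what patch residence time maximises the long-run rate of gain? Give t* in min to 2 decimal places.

21.27 min

Optimal t* satisfies g'(t*) = g(t*)/(T + t*).
g'(t) = 320·25/(t + 25)². Setting 320·25/(t+25)² = 320t/[(t+25)(18.1+t)] gives 25(18.1+t) = t(t+25), so t² = 25×18.1 = 452.5.
t* = √452.5 = 21.27 min.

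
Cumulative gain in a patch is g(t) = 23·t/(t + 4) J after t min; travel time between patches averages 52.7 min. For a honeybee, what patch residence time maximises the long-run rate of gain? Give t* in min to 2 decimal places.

14.52 min

Maximise g(t)/(T+t): set derivative to zero → g'(t)(T+t) = g(t).
g'(t) = 23·4/(t + 4)². Setting 23·4/(t+4)² = 23t/[(t+4)(52.7+t)] gives 4(52.7+t) = t(t+4), so t² = 4×52.7 = 210.8.
t* = √210.8 = 14.52 min.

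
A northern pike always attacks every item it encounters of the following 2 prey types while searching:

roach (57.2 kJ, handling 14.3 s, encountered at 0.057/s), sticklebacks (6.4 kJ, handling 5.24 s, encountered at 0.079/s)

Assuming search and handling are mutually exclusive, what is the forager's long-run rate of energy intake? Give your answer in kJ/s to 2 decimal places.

1.69 kJ/s

R = (0.057×57.2 + 0.079×6.4) / (1 + 0.057×14.3 + 0.079×5.24) = 3.766/2.229 = 1.69 kJ/s.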